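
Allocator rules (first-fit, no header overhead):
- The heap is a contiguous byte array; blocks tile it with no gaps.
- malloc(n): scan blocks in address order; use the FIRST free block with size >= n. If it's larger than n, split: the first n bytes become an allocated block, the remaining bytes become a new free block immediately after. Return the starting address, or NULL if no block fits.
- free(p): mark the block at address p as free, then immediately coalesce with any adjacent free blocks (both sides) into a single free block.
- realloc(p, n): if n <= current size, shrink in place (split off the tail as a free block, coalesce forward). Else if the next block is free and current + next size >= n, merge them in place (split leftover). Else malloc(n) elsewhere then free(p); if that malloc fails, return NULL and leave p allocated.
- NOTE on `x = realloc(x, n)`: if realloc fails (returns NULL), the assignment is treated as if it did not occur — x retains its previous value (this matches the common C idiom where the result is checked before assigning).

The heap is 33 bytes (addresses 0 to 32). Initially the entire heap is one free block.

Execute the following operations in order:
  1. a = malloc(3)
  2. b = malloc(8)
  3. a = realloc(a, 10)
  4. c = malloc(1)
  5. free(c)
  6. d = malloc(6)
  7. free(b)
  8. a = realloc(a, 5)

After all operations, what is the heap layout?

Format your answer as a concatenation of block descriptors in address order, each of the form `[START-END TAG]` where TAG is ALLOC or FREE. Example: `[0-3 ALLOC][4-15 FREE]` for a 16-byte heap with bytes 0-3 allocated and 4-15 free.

Answer: [0-10 FREE][11-15 ALLOC][16-20 FREE][21-26 ALLOC][27-32 FREE]

Derivation:
Op 1: a = malloc(3) -> a = 0; heap: [0-2 ALLOC][3-32 FREE]
Op 2: b = malloc(8) -> b = 3; heap: [0-2 ALLOC][3-10 ALLOC][11-32 FREE]
Op 3: a = realloc(a, 10) -> a = 11; heap: [0-2 FREE][3-10 ALLOC][11-20 ALLOC][21-32 FREE]
Op 4: c = malloc(1) -> c = 0; heap: [0-0 ALLOC][1-2 FREE][3-10 ALLOC][11-20 ALLOC][21-32 FREE]
Op 5: free(c) -> (freed c); heap: [0-2 FREE][3-10 ALLOC][11-20 ALLOC][21-32 FREE]
Op 6: d = malloc(6) -> d = 21; heap: [0-2 FREE][3-10 ALLOC][11-20 ALLOC][21-26 ALLOC][27-32 FREE]
Op 7: free(b) -> (freed b); heap: [0-10 FREE][11-20 ALLOC][21-26 ALLOC][27-32 FREE]
Op 8: a = realloc(a, 5) -> a = 11; heap: [0-10 FREE][11-15 ALLOC][16-20 FREE][21-26 ALLOC][27-32 FREE]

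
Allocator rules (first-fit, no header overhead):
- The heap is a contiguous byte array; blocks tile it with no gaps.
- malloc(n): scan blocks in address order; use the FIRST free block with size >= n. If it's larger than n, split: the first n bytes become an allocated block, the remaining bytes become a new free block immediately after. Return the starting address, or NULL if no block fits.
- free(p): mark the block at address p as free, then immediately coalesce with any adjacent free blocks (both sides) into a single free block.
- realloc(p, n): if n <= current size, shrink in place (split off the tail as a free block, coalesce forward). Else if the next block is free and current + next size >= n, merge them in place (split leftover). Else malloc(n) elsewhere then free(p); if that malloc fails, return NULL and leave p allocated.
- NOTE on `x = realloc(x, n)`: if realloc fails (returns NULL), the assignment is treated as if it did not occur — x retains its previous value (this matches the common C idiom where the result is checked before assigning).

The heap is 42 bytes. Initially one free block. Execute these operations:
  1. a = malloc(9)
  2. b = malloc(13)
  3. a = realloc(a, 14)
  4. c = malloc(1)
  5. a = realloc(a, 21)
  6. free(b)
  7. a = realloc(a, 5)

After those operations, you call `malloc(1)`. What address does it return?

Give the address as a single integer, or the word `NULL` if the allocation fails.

Answer: 1

Derivation:
Op 1: a = malloc(9) -> a = 0; heap: [0-8 ALLOC][9-41 FREE]
Op 2: b = malloc(13) -> b = 9; heap: [0-8 ALLOC][9-21 ALLOC][22-41 FREE]
Op 3: a = realloc(a, 14) -> a = 22; heap: [0-8 FREE][9-21 ALLOC][22-35 ALLOC][36-41 FREE]
Op 4: c = malloc(1) -> c = 0; heap: [0-0 ALLOC][1-8 FREE][9-21 ALLOC][22-35 ALLOC][36-41 FREE]
Op 5: a = realloc(a, 21) -> NULL (a unchanged); heap: [0-0 ALLOC][1-8 FREE][9-21 ALLOC][22-35 ALLOC][36-41 FREE]
Op 6: free(b) -> (freed b); heap: [0-0 ALLOC][1-21 FREE][22-35 ALLOC][36-41 FREE]
Op 7: a = realloc(a, 5) -> a = 22; heap: [0-0 ALLOC][1-21 FREE][22-26 ALLOC][27-41 FREE]
malloc(1): first-fit scan over [0-0 ALLOC][1-21 FREE][22-26 ALLOC][27-41 FREE] -> 1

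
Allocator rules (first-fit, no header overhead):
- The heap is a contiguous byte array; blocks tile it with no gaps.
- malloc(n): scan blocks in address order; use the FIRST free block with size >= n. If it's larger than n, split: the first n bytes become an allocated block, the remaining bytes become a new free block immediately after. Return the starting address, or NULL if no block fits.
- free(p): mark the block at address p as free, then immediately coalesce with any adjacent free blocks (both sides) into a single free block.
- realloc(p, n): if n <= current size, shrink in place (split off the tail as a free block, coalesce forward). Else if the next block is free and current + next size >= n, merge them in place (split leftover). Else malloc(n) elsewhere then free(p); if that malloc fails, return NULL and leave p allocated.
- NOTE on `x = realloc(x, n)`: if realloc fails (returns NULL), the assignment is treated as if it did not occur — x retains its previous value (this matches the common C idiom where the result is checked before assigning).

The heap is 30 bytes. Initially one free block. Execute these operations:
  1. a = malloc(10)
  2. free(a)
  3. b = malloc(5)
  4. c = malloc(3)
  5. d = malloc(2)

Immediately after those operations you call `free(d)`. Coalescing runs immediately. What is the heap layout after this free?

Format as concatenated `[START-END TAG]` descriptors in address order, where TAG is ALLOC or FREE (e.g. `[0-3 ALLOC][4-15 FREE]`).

Answer: [0-4 ALLOC][5-7 ALLOC][8-29 FREE]

Derivation:
Op 1: a = malloc(10) -> a = 0; heap: [0-9 ALLOC][10-29 FREE]
Op 2: free(a) -> (freed a); heap: [0-29 FREE]
Op 3: b = malloc(5) -> b = 0; heap: [0-4 ALLOC][5-29 FREE]
Op 4: c = malloc(3) -> c = 5; heap: [0-4 ALLOC][5-7 ALLOC][8-29 FREE]
Op 5: d = malloc(2) -> d = 8; heap: [0-4 ALLOC][5-7 ALLOC][8-9 ALLOC][10-29 FREE]
free(d): d = 8 -> block [8-9 ALLOC]; mark free, coalesce with adjacent free neighbors -> [0-4 ALLOC][5-7 ALLOC][8-29 FREE]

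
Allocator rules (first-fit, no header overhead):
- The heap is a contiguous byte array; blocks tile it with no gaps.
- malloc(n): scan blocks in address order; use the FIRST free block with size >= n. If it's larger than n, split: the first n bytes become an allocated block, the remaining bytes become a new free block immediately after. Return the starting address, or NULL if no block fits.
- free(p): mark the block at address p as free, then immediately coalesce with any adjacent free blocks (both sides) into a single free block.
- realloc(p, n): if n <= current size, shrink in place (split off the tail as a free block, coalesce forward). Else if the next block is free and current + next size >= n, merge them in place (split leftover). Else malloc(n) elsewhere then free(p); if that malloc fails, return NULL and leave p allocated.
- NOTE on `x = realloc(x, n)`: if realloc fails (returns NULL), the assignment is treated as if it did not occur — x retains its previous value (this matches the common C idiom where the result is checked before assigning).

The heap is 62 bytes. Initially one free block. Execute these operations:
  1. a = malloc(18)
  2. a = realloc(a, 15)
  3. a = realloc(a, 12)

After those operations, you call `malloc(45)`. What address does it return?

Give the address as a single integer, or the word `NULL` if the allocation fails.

Answer: 12

Derivation:
Op 1: a = malloc(18) -> a = 0; heap: [0-17 ALLOC][18-61 FREE]
Op 2: a = realloc(a, 15) -> a = 0; heap: [0-14 ALLOC][15-61 FREE]
Op 3: a = realloc(a, 12) -> a = 0; heap: [0-11 ALLOC][12-61 FREE]
malloc(45): first-fit scan over [0-11 ALLOC][12-61 FREE] -> 12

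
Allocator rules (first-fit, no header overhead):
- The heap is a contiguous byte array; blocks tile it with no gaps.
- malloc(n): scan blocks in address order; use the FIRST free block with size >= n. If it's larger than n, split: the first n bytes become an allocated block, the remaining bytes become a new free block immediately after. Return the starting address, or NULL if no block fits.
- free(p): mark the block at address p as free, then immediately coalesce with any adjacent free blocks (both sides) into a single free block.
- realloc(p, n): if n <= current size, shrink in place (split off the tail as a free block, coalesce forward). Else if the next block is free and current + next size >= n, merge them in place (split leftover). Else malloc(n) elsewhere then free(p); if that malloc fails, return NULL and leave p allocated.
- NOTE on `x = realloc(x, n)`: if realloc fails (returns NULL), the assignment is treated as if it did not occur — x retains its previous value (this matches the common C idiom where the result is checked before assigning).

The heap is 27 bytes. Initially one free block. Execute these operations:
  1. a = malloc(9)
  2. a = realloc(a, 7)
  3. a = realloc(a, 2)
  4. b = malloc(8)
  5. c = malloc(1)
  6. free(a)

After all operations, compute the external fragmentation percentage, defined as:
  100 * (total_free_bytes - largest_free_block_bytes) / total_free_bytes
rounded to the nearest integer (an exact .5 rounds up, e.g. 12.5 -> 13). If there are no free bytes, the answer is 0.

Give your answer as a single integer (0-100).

Answer: 11

Derivation:
Op 1: a = malloc(9) -> a = 0; heap: [0-8 ALLOC][9-26 FREE]
Op 2: a = realloc(a, 7) -> a = 0; heap: [0-6 ALLOC][7-26 FREE]
Op 3: a = realloc(a, 2) -> a = 0; heap: [0-1 ALLOC][2-26 FREE]
Op 4: b = malloc(8) -> b = 2; heap: [0-1 ALLOC][2-9 ALLOC][10-26 FREE]
Op 5: c = malloc(1) -> c = 10; heap: [0-1 ALLOC][2-9 ALLOC][10-10 ALLOC][11-26 FREE]
Op 6: free(a) -> (freed a); heap: [0-1 FREE][2-9 ALLOC][10-10 ALLOC][11-26 FREE]
Free blocks: [2 16] total_free=18 largest=16 -> 100*(18-16)/18 = 200/18 ≈ 11.111 -> rounds to 11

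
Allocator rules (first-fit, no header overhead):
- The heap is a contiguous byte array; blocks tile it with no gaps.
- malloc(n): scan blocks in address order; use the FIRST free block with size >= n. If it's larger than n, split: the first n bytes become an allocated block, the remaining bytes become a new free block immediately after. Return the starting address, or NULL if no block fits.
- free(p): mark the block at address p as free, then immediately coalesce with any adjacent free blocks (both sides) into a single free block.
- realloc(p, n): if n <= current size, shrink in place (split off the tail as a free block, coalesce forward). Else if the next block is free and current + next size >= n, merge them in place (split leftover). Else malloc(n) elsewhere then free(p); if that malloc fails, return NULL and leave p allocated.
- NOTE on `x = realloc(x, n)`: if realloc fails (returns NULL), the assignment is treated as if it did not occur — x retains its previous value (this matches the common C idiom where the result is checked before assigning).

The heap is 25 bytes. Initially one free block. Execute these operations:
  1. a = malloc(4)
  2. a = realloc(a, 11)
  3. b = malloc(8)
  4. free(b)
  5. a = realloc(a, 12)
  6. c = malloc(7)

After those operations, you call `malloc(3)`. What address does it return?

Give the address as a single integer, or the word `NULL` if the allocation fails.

Answer: 19

Derivation:
Op 1: a = malloc(4) -> a = 0; heap: [0-3 ALLOC][4-24 FREE]
Op 2: a = realloc(a, 11) -> a = 0; heap: [0-10 ALLOC][11-24 FREE]
Op 3: b = malloc(8) -> b = 11; heap: [0-10 ALLOC][11-18 ALLOC][19-24 FREE]
Op 4: free(b) -> (freed b); heap: [0-10 ALLOC][11-24 FREE]
Op 5: a = realloc(a, 12) -> a = 0; heap: [0-11 ALLOC][12-24 FREE]
Op 6: c = malloc(7) -> c = 12; heap: [0-11 ALLOC][12-18 ALLOC][19-24 FREE]
malloc(3): first-fit scan over [0-11 ALLOC][12-18 ALLOC][19-24 FREE] -> 19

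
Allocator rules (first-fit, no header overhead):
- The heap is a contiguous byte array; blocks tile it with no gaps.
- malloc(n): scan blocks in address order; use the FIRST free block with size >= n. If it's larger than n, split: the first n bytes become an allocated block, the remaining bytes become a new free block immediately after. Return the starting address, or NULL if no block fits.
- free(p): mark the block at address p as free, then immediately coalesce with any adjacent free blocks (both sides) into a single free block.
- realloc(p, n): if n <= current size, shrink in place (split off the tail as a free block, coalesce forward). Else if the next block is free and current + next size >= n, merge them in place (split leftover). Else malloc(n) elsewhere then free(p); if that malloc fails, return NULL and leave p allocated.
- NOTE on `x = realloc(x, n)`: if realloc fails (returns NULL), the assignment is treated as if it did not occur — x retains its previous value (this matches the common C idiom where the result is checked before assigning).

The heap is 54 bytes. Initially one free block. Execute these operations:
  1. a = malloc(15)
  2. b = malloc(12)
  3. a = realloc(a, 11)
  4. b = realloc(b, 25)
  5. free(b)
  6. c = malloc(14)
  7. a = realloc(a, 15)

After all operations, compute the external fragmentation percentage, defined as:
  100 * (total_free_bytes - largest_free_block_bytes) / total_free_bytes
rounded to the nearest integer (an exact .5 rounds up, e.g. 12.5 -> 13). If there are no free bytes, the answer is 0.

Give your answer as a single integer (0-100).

Answer: 44

Derivation:
Op 1: a = malloc(15) -> a = 0; heap: [0-14 ALLOC][15-53 FREE]
Op 2: b = malloc(12) -> b = 15; heap: [0-14 ALLOC][15-26 ALLOC][27-53 FREE]
Op 3: a = realloc(a, 11) -> a = 0; heap: [0-10 ALLOC][11-14 FREE][15-26 ALLOC][27-53 FREE]
Op 4: b = realloc(b, 25) -> b = 15; heap: [0-10 ALLOC][11-14 FREE][15-39 ALLOC][40-53 FREE]
Op 5: free(b) -> (freed b); heap: [0-10 ALLOC][11-53 FREE]
Op 6: c = malloc(14) -> c = 11; heap: [0-10 ALLOC][11-24 ALLOC][25-53 FREE]
Op 7: a = realloc(a, 15) -> a = 25; heap: [0-10 FREE][11-24 ALLOC][25-39 ALLOC][40-53 FREE]
Free blocks: [11 14] total_free=25 largest=14 -> 100*(25-14)/25 = 1100/25 = 44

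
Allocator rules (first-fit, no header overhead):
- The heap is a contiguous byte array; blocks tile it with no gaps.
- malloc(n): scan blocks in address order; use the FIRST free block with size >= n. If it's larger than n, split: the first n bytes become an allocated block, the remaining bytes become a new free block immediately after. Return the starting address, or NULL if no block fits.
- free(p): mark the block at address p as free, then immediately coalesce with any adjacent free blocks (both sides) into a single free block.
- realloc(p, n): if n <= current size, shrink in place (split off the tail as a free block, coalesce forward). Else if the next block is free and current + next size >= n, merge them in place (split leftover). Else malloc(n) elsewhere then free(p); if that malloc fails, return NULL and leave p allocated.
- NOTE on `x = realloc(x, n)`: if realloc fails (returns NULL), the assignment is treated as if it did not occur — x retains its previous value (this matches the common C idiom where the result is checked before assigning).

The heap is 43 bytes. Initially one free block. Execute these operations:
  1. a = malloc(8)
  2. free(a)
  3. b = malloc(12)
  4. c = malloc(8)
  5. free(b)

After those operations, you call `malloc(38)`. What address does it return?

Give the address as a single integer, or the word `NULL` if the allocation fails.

Op 1: a = malloc(8) -> a = 0; heap: [0-7 ALLOC][8-42 FREE]
Op 2: free(a) -> (freed a); heap: [0-42 FREE]
Op 3: b = malloc(12) -> b = 0; heap: [0-11 ALLOC][12-42 FREE]
Op 4: c = malloc(8) -> c = 12; heap: [0-11 ALLOC][12-19 ALLOC][20-42 FREE]
Op 5: free(b) -> (freed b); heap: [0-11 FREE][12-19 ALLOC][20-42 FREE]
malloc(38): first-fit scan over [0-11 FREE][12-19 ALLOC][20-42 FREE] -> NULL

Answer: NULL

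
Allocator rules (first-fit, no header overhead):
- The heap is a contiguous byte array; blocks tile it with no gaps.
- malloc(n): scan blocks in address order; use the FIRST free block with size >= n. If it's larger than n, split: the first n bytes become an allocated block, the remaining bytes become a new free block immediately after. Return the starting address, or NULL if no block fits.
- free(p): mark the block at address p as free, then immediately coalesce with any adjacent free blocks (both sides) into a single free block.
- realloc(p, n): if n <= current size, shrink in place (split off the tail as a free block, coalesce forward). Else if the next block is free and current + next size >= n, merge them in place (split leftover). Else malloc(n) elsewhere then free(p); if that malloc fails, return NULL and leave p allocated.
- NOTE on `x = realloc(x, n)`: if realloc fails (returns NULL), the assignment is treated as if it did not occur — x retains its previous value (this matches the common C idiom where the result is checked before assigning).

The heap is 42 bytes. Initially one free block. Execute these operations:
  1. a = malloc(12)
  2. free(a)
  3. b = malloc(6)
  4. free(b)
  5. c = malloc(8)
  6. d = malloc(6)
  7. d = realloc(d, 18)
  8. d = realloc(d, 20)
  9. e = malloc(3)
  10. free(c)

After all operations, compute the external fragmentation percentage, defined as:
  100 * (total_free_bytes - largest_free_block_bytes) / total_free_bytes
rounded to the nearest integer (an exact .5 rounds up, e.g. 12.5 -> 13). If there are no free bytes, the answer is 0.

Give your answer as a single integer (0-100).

Op 1: a = malloc(12) -> a = 0; heap: [0-11 ALLOC][12-41 FREE]
Op 2: free(a) -> (freed a); heap: [0-41 FREE]
Op 3: b = malloc(6) -> b = 0; heap: [0-5 ALLOC][6-41 FREE]
Op 4: free(b) -> (freed b); heap: [0-41 FREE]
Op 5: c = malloc(8) -> c = 0; heap: [0-7 ALLOC][8-41 FREE]
Op 6: d = malloc(6) -> d = 8; heap: [0-7 ALLOC][8-13 ALLOC][14-41 FREE]
Op 7: d = realloc(d, 18) -> d = 8; heap: [0-7 ALLOC][8-25 ALLOC][26-41 FREE]
Op 8: d = realloc(d, 20) -> d = 8; heap: [0-7 ALLOC][8-27 ALLOC][28-41 FREE]
Op 9: e = malloc(3) -> e = 28; heap: [0-7 ALLOC][8-27 ALLOC][28-30 ALLOC][31-41 FREE]
Op 10: free(c) -> (freed c); heap: [0-7 FREE][8-27 ALLOC][28-30 ALLOC][31-41 FREE]
Free blocks: [8 11] total_free=19 largest=11 -> 100*(19-11)/19 = 800/19 ≈ 42.105 -> rounds to 42

Answer: 42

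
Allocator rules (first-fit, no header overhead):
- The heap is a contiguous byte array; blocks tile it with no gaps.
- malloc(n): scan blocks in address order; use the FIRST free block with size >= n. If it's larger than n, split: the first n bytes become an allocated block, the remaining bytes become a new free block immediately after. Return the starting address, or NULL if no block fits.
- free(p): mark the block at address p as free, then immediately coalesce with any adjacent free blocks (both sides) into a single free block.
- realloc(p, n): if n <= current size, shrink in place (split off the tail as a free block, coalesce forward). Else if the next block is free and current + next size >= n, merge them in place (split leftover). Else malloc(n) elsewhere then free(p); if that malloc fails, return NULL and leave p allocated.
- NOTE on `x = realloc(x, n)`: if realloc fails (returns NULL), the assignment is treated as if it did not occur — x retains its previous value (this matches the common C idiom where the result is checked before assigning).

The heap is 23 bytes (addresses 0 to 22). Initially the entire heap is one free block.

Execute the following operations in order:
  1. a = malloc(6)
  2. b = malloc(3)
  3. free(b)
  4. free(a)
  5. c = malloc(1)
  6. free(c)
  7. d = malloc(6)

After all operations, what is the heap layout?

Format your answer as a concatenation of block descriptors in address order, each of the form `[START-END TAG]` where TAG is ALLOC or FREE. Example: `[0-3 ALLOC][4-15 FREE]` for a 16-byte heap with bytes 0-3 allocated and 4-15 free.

Op 1: a = malloc(6) -> a = 0; heap: [0-5 ALLOC][6-22 FREE]
Op 2: b = malloc(3) -> b = 6; heap: [0-5 ALLOC][6-8 ALLOC][9-22 FREE]
Op 3: free(b) -> (freed b); heap: [0-5 ALLOC][6-22 FREE]
Op 4: free(a) -> (freed a); heap: [0-22 FREE]
Op 5: c = malloc(1) -> c = 0; heap: [0-0 ALLOC][1-22 FREE]
Op 6: free(c) -> (freed c); heap: [0-22 FREE]
Op 7: d = malloc(6) -> d = 0; heap: [0-5 ALLOC][6-22 FREE]

Answer: [0-5 ALLOC][6-22 FREE]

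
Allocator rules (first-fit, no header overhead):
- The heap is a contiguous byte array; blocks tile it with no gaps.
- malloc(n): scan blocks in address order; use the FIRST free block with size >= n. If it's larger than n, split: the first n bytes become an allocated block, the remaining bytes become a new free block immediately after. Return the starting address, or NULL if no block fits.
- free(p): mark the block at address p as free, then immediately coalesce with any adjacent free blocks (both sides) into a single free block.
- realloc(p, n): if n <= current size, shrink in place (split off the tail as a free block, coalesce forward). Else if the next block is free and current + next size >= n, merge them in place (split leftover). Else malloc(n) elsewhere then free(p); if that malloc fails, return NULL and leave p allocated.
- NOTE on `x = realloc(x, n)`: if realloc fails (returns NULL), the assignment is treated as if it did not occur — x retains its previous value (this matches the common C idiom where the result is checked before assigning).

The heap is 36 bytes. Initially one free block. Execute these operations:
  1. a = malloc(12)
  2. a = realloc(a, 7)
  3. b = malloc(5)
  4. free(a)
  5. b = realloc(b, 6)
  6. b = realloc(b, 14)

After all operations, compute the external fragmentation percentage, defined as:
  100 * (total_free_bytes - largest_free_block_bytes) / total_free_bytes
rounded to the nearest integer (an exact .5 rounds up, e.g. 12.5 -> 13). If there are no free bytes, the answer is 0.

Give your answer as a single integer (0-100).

Answer: 32

Derivation:
Op 1: a = malloc(12) -> a = 0; heap: [0-11 ALLOC][12-35 FREE]
Op 2: a = realloc(a, 7) -> a = 0; heap: [0-6 ALLOC][7-35 FREE]
Op 3: b = malloc(5) -> b = 7; heap: [0-6 ALLOC][7-11 ALLOC][12-35 FREE]
Op 4: free(a) -> (freed a); heap: [0-6 FREE][7-11 ALLOC][12-35 FREE]
Op 5: b = realloc(b, 6) -> b = 7; heap: [0-6 FREE][7-12 ALLOC][13-35 FREE]
Op 6: b = realloc(b, 14) -> b = 7; heap: [0-6 FREE][7-20 ALLOC][21-35 FREE]
Free blocks: [7 15] total_free=22 largest=15 -> 100*(22-15)/22 = 700/22 ≈ 31.818 -> rounds to 32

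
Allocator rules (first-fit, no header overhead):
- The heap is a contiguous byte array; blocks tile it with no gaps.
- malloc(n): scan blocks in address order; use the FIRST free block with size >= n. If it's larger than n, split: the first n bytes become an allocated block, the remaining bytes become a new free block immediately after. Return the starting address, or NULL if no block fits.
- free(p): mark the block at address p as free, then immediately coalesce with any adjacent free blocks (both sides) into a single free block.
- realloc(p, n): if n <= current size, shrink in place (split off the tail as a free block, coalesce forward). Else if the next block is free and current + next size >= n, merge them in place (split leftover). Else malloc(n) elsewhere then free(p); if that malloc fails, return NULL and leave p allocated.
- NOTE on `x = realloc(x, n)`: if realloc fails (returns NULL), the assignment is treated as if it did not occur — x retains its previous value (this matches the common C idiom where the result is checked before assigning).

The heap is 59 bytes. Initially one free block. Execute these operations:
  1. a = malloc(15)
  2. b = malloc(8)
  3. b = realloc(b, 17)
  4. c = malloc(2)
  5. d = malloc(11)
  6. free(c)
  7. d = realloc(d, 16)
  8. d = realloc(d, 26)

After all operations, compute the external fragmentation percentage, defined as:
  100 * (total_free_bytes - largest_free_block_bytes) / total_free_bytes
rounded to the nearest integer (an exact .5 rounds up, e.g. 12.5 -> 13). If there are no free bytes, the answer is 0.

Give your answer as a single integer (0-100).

Op 1: a = malloc(15) -> a = 0; heap: [0-14 ALLOC][15-58 FREE]
Op 2: b = malloc(8) -> b = 15; heap: [0-14 ALLOC][15-22 ALLOC][23-58 FREE]
Op 3: b = realloc(b, 17) -> b = 15; heap: [0-14 ALLOC][15-31 ALLOC][32-58 FREE]
Op 4: c = malloc(2) -> c = 32; heap: [0-14 ALLOC][15-31 ALLOC][32-33 ALLOC][34-58 FREE]
Op 5: d = malloc(11) -> d = 34; heap: [0-14 ALLOC][15-31 ALLOC][32-33 ALLOC][34-44 ALLOC][45-58 FREE]
Op 6: free(c) -> (freed c); heap: [0-14 ALLOC][15-31 ALLOC][32-33 FREE][34-44 ALLOC][45-58 FREE]
Op 7: d = realloc(d, 16) -> d = 34; heap: [0-14 ALLOC][15-31 ALLOC][32-33 FREE][34-49 ALLOC][50-58 FREE]
Op 8: d = realloc(d, 26) -> NULL (d unchanged); heap: [0-14 ALLOC][15-31 ALLOC][32-33 FREE][34-49 ALLOC][50-58 FREE]
Free blocks: [2 9] total_free=11 largest=9 -> 100*(11-9)/11 = 200/11 ≈ 18.182 -> rounds to 18

Answer: 18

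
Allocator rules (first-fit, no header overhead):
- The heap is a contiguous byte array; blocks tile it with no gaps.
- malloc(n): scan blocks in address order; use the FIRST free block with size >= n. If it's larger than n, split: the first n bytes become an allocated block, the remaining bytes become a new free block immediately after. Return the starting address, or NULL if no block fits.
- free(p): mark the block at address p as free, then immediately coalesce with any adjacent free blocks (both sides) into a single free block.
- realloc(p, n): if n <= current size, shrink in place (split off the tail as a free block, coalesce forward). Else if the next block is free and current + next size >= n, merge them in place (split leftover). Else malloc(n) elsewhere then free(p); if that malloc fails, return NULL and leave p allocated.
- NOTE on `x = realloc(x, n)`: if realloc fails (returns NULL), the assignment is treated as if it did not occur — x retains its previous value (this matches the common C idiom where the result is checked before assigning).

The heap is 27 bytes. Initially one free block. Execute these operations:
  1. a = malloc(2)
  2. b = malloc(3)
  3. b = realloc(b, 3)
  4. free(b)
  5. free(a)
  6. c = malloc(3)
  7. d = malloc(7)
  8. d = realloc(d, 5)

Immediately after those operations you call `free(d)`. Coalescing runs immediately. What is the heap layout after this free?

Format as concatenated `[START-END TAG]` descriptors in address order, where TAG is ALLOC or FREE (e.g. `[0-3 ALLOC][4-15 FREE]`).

Answer: [0-2 ALLOC][3-26 FREE]

Derivation:
Op 1: a = malloc(2) -> a = 0; heap: [0-1 ALLOC][2-26 FREE]
Op 2: b = malloc(3) -> b = 2; heap: [0-1 ALLOC][2-4 ALLOC][5-26 FREE]
Op 3: b = realloc(b, 3) -> b = 2; heap: [0-1 ALLOC][2-4 ALLOC][5-26 FREE]
Op 4: free(b) -> (freed b); heap: [0-1 ALLOC][2-26 FREE]
Op 5: free(a) -> (freed a); heap: [0-26 FREE]
Op 6: c = malloc(3) -> c = 0; heap: [0-2 ALLOC][3-26 FREE]
Op 7: d = malloc(7) -> d = 3; heap: [0-2 ALLOC][3-9 ALLOC][10-26 FREE]
Op 8: d = realloc(d, 5) -> d = 3; heap: [0-2 ALLOC][3-7 ALLOC][8-26 FREE]
free(d): d = 3 -> block [3-7 ALLOC]; mark free, coalesce with adjacent free neighbors -> [0-2 ALLOC][3-26 FREE]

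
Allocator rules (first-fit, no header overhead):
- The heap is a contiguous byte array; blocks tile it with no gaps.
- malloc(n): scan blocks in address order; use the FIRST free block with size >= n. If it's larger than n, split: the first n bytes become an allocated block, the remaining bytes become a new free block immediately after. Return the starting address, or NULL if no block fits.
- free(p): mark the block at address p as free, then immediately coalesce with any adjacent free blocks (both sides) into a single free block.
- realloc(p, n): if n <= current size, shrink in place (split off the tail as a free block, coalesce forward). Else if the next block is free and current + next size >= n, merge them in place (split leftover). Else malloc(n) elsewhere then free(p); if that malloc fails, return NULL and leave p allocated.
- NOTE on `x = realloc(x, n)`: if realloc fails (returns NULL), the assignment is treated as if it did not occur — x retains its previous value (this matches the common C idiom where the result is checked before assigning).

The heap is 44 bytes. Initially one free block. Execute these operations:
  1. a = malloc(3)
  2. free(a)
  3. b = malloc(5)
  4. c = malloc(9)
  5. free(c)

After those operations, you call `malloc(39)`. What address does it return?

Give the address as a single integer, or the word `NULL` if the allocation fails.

Answer: 5

Derivation:
Op 1: a = malloc(3) -> a = 0; heap: [0-2 ALLOC][3-43 FREE]
Op 2: free(a) -> (freed a); heap: [0-43 FREE]
Op 3: b = malloc(5) -> b = 0; heap: [0-4 ALLOC][5-43 FREE]
Op 4: c = malloc(9) -> c = 5; heap: [0-4 ALLOC][5-13 ALLOC][14-43 FREE]
Op 5: free(c) -> (freed c); heap: [0-4 ALLOC][5-43 FREE]
malloc(39): first-fit scan over [0-4 ALLOC][5-43 FREE] -> 5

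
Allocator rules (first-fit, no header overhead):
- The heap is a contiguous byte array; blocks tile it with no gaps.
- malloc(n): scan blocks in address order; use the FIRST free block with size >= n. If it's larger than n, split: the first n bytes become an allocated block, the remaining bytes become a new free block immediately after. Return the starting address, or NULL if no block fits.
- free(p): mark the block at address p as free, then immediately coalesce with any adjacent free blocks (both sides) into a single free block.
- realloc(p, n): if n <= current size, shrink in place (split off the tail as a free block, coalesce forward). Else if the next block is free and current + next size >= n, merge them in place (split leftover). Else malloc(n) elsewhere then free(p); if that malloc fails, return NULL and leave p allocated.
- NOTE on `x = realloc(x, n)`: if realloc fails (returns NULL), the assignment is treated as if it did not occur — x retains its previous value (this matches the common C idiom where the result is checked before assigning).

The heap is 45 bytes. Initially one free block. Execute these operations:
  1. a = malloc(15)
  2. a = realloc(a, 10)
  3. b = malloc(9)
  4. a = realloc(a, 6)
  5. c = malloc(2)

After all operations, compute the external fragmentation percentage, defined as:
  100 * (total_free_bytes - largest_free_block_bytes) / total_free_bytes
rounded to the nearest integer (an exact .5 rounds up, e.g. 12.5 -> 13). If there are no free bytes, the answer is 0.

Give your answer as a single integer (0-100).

Op 1: a = malloc(15) -> a = 0; heap: [0-14 ALLOC][15-44 FREE]
Op 2: a = realloc(a, 10) -> a = 0; heap: [0-9 ALLOC][10-44 FREE]
Op 3: b = malloc(9) -> b = 10; heap: [0-9 ALLOC][10-18 ALLOC][19-44 FREE]
Op 4: a = realloc(a, 6) -> a = 0; heap: [0-5 ALLOC][6-9 FREE][10-18 ALLOC][19-44 FREE]
Op 5: c = malloc(2) -> c = 6; heap: [0-5 ALLOC][6-7 ALLOC][8-9 FREE][10-18 ALLOC][19-44 FREE]
Free blocks: [2 26] total_free=28 largest=26 -> 100*(28-26)/28 = 200/28 ≈ 7.143 -> rounds to 7

Answer: 7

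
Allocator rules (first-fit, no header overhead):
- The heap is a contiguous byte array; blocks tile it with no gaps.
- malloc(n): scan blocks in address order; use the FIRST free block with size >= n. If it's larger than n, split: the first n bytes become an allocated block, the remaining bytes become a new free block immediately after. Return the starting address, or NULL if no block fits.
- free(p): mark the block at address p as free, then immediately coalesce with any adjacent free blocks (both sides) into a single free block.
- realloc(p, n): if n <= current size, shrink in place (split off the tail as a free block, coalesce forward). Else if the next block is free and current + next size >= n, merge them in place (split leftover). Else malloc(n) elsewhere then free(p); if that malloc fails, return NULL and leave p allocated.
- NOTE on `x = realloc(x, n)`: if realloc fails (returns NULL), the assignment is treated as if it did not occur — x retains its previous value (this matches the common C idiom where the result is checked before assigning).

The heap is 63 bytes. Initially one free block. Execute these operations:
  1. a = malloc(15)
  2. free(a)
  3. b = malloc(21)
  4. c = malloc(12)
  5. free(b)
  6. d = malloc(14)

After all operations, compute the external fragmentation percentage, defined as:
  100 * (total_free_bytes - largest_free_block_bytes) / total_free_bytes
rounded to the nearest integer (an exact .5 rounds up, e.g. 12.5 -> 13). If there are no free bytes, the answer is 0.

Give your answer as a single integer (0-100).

Answer: 19

Derivation:
Op 1: a = malloc(15) -> a = 0; heap: [0-14 ALLOC][15-62 FREE]
Op 2: free(a) -> (freed a); heap: [0-62 FREE]
Op 3: b = malloc(21) -> b = 0; heap: [0-20 ALLOC][21-62 FREE]
Op 4: c = malloc(12) -> c = 21; heap: [0-20 ALLOC][21-32 ALLOC][33-62 FREE]
Op 5: free(b) -> (freed b); heap: [0-20 FREE][21-32 ALLOC][33-62 FREE]
Op 6: d = malloc(14) -> d = 0; heap: [0-13 ALLOC][14-20 FREE][21-32 ALLOC][33-62 FREE]
Free blocks: [7 30] total_free=37 largest=30 -> 100*(37-30)/37 = 700/37 ≈ 18.919 -> rounds to 19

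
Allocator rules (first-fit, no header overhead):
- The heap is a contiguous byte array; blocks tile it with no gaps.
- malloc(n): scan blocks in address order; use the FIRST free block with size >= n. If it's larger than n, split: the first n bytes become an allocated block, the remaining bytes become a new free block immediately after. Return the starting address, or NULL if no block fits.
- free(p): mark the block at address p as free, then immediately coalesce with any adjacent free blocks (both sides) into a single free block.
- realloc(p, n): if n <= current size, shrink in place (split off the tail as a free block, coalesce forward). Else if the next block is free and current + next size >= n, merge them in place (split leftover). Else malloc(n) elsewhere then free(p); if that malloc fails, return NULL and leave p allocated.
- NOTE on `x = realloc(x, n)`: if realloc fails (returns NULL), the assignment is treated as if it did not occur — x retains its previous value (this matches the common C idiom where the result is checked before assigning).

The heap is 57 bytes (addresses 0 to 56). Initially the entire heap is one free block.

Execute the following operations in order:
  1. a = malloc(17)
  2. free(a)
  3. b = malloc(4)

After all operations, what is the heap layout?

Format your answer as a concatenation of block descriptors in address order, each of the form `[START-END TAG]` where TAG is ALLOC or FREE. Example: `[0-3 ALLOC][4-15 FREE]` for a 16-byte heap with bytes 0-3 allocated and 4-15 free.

Op 1: a = malloc(17) -> a = 0; heap: [0-16 ALLOC][17-56 FREE]
Op 2: free(a) -> (freed a); heap: [0-56 FREE]
Op 3: b = malloc(4) -> b = 0; heap: [0-3 ALLOC][4-56 FREE]

Answer: [0-3 ALLOC][4-56 FREE]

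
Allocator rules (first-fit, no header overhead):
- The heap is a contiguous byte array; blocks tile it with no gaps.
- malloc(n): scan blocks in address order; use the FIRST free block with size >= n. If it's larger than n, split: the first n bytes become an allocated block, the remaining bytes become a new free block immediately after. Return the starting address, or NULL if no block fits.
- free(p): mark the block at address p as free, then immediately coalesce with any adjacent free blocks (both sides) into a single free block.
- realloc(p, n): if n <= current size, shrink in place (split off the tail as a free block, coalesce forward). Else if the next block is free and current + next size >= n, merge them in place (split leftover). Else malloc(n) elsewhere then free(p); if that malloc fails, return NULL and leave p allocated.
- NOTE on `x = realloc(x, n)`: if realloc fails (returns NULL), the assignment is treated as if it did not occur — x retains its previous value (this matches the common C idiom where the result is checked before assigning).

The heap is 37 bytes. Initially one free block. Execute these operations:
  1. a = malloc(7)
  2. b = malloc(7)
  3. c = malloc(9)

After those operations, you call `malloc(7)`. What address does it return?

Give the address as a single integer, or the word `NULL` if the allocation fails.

Op 1: a = malloc(7) -> a = 0; heap: [0-6 ALLOC][7-36 FREE]
Op 2: b = malloc(7) -> b = 7; heap: [0-6 ALLOC][7-13 ALLOC][14-36 FREE]
Op 3: c = malloc(9) -> c = 14; heap: [0-6 ALLOC][7-13 ALLOC][14-22 ALLOC][23-36 FREE]
malloc(7): first-fit scan over [0-6 ALLOC][7-13 ALLOC][14-22 ALLOC][23-36 FREE] -> 23

Answer: 23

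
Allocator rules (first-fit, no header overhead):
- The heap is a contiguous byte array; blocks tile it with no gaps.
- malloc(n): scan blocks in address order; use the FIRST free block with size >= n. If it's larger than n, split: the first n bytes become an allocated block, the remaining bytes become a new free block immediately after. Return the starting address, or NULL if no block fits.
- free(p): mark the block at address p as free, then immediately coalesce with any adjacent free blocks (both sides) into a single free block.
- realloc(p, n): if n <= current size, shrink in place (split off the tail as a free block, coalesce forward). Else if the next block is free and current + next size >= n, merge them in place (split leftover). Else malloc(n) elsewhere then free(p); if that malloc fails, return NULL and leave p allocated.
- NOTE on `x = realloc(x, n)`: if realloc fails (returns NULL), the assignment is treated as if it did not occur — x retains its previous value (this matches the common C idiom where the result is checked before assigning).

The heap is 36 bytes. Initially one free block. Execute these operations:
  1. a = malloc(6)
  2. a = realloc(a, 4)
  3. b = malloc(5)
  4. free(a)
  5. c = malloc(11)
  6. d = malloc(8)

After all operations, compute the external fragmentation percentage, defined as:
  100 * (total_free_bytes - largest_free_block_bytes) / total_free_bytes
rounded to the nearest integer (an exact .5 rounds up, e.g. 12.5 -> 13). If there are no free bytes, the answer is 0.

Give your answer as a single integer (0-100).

Answer: 33

Derivation:
Op 1: a = malloc(6) -> a = 0; heap: [0-5 ALLOC][6-35 FREE]
Op 2: a = realloc(a, 4) -> a = 0; heap: [0-3 ALLOC][4-35 FREE]
Op 3: b = malloc(5) -> b = 4; heap: [0-3 ALLOC][4-8 ALLOC][9-35 FREE]
Op 4: free(a) -> (freed a); heap: [0-3 FREE][4-8 ALLOC][9-35 FREE]
Op 5: c = malloc(11) -> c = 9; heap: [0-3 FREE][4-8 ALLOC][9-19 ALLOC][20-35 FREE]
Op 6: d = malloc(8) -> d = 20; heap: [0-3 FREE][4-8 ALLOC][9-19 ALLOC][20-27 ALLOC][28-35 FREE]
Free blocks: [4 8] total_free=12 largest=8 -> 100*(12-8)/12 = 400/12 ≈ 33.333 -> rounds to 33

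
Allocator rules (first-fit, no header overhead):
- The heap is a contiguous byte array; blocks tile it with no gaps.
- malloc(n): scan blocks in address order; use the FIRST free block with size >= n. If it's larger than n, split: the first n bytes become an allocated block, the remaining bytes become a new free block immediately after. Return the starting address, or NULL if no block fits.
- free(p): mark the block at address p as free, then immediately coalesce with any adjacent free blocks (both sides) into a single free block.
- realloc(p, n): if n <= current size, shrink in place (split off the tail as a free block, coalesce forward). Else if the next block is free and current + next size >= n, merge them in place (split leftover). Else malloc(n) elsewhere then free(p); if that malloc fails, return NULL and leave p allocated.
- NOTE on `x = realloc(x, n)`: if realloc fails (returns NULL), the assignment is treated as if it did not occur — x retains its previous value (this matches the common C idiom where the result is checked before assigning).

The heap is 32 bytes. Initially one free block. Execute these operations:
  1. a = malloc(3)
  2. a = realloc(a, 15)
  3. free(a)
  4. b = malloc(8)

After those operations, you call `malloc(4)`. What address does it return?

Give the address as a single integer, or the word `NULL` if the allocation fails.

Answer: 8

Derivation:
Op 1: a = malloc(3) -> a = 0; heap: [0-2 ALLOC][3-31 FREE]
Op 2: a = realloc(a, 15) -> a = 0; heap: [0-14 ALLOC][15-31 FREE]
Op 3: free(a) -> (freed a); heap: [0-31 FREE]
Op 4: b = malloc(8) -> b = 0; heap: [0-7 ALLOC][8-31 FREE]
malloc(4): first-fit scan over [0-7 ALLOC][8-31 FREE] -> 8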